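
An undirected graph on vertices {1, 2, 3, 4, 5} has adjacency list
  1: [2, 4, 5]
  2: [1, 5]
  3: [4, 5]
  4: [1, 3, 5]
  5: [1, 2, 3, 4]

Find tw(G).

A width-2 tree decomposition is:
Bags: B1 = {1, 2, 5}  B2 = {1, 4, 5}  B3 = {3, 4, 5}
Tree: B1–B2, B2–B3
The largest bag has 3 vertices, giving width 2; this decomposition certifies tw(G) ≤ 2. On the other hand G contains the 3-clique {1, 2, 5}. A clique must lie in a single bag of any decomposition, so no decomposition can have width below 2. Therefore the treewidth is 2.

2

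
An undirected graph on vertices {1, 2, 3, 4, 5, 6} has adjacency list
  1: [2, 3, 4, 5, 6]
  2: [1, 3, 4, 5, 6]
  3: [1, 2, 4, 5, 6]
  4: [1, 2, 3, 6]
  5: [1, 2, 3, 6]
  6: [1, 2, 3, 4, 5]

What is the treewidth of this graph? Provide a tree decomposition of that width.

Each bag holds 5 vertices, so the decomposition has width 4, which upper-bounds the treewidth. For the lower bound, the 5 vertices {1, 2, 3, 4, 6} are pairwise adjacent, and any tree decomposition puts a clique entirely inside one bag — forcing width ≥ 4. Therefore the treewidth is 4.

Treewidth 4.
One such decomposition:
Bags: B1 = {1, 2, 3, 4, 6}  B2 = {1, 2, 3, 5, 6}
Tree: B1–B2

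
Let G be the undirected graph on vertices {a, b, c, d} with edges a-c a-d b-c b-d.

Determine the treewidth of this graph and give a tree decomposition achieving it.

Treewidth 2.
One such decomposition:
Bags: B1 = {a, c, d}  B2 = {b, c, d}
Tree: B1–B2

The largest bag has 3 vertices, giving width 2; this decomposition certifies tw(G) ≤ 2. Since d–a–c–b–d is a cycle in G, G is not acyclic. Forests are exactly the graphs of treewidth ≤ 1, so tw(G) ≥ 2. Therefore the treewidth is 2.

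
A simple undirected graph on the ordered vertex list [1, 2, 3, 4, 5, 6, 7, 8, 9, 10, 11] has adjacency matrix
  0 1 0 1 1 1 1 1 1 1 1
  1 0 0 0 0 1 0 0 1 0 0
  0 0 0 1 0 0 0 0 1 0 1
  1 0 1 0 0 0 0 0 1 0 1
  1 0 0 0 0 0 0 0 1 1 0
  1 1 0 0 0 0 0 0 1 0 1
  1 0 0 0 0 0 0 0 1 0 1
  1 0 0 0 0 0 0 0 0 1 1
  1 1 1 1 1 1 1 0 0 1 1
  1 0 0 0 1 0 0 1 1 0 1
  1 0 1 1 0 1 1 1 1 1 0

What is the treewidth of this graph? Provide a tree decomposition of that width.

Treewidth 3.
One such decomposition:
Bags: B1 = {1, 4, 9, 11}  B2 = {1, 9, 10, 11}  B3 = {1, 6, 9, 11}  B4 = {1, 5, 9, 10}  B5 = {1, 8, 10, 11}  B6 = {3, 4, 9, 11}  B7 = {1, 2, 6, 9}  B8 = {1, 7, 9, 11}
Tree: B1–B2, B2–B3, B2–B4, B2–B5, B1–B6, B3–B7, B1–B8

The largest bag has 4 vertices, giving width 3; this decomposition certifies tw(G) ≤ 3. On the other hand G contains the 4-clique {1, 8, 10, 11}. A clique must lie in a single bag of any decomposition, so no decomposition can have width below 3. Hence tw(G) = 3 exactly.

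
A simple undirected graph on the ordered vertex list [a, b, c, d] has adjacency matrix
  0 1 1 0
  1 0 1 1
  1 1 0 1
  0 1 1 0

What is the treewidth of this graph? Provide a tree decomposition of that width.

Treewidth 2.
One optimal decomposition is:
Bags: B1 = {b, c, d}  B2 = {a, b, c}
Tree: B1–B2

Each bag holds 3 vertices, so the decomposition has width 2, which upper-bounds the treewidth. For the lower bound, the 3 vertices {b, c, d} are pairwise adjacent, and any tree decomposition puts a clique entirely inside one bag — forcing width ≥ 2. Hence tw(G) = 2 exactly.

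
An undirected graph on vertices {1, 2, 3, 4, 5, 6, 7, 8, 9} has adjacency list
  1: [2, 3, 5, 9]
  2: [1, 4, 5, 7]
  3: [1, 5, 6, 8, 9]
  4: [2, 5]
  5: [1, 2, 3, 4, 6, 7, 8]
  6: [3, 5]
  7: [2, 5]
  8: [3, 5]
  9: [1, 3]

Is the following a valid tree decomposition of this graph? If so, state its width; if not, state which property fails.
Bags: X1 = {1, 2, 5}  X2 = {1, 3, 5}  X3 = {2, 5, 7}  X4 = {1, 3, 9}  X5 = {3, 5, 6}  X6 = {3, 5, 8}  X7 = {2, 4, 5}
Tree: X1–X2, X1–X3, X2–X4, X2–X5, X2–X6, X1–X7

Yes; width 2.

Every vertex of G appears in some bag (union = {1, 2, 3, 4, 5, 6, 7, 8, 9}); every edge is covered by a bag; and for each vertex v the set of bags containing v is connected in the bag tree. The decomposition is therefore valid. The largest bag has 3 vertices, so the width is 2.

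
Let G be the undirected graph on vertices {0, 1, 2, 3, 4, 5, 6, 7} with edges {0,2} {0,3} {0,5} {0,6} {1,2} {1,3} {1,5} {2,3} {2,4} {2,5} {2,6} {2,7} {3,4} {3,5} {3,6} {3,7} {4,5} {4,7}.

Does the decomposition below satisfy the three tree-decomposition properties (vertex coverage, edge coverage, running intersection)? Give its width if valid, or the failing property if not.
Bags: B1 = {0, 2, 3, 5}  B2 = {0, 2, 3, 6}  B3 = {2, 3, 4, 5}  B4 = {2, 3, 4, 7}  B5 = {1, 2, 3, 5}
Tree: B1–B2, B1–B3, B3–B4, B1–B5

Every vertex of G appears in some bag (union = {0, 1, 2, 3, 4, 5, 6, 7}); every edge is covered by a bag; and for each vertex v the set of bags containing v is connected in the bag tree. The decomposition is therefore valid. The largest bag has 4 vertices, so the width is 3.

Yes; width 3.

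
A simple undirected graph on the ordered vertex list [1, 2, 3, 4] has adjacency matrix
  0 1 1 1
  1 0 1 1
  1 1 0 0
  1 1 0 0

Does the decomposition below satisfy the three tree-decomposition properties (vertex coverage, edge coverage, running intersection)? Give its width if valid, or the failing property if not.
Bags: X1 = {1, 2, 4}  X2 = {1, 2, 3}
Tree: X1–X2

Vertex coverage: the bags together contain {1, 2, 3, 4}, the full vertex set. Edge coverage: each edge of G has both endpoints in at least one bag. Running intersection: for every vertex, the bags containing it form a connected subtree. All three properties hold, so this is a valid tree decomposition of width max|bag| − 1 = 2, and hence tw(G) ≤ 2.

Yes; width 2.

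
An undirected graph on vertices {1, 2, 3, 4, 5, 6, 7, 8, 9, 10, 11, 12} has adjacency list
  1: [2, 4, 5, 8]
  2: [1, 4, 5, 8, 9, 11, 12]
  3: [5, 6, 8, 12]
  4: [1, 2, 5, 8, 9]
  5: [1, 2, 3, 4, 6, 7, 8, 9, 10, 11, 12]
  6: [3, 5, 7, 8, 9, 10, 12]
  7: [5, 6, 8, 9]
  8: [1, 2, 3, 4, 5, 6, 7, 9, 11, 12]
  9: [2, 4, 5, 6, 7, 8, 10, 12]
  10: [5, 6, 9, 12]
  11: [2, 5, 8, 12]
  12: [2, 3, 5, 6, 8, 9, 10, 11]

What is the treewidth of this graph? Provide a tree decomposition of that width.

The largest bag has 5 vertices, giving width 4; this decomposition certifies tw(G) ≤ 4. Conversely, {2, 5, 8, 11, 12} is a clique of size 5, and the vertices of any clique must share a bag in every tree decomposition; so some bag has ≥ 5 vertices and tw(G) ≥ 4. Combining the bounds, tw(G) = 4.

Treewidth 4.
Bags: B1 = {2, 4, 5, 8, 9}  B2 = {2, 5, 8, 9, 12}  B3 = {1, 2, 4, 5, 8}  B4 = {5, 6, 8, 9, 12}  B5 = {5, 6, 9, 10, 12}  B6 = {5, 6, 7, 8, 9}  B7 = {3, 5, 6, 8, 12}  B8 = {2, 5, 8, 11, 12}
Tree: B1–B2, B1–B3, B2–B4, B4–B5, B4–B6, B4–B7, B2–B8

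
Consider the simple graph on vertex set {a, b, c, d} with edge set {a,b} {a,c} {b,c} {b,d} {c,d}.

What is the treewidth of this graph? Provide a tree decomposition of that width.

Treewidth 2.
One such decomposition:
Bags: B1 = {a, b, c}  B2 = {b, c, d}
Tree: B1–B2

Every bag has size at most 3, so the width is 3 − 1 = 2 and tw(G) ≤ 2. For the lower bound, the 3 vertices {b, c, d} are pairwise adjacent, and any tree decomposition puts a clique entirely inside one bag — forcing width ≥ 2. Hence tw(G) = 2 exactly.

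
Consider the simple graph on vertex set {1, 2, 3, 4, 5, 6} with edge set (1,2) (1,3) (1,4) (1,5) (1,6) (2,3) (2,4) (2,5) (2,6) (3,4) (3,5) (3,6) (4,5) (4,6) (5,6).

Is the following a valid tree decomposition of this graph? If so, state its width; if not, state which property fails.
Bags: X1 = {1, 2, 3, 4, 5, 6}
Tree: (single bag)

Checking the three conditions: (i) the bags cover all of {1, 2, 3, 4, 5, 6}; (ii) for each edge, some bag contains both endpoints; (iii) the bags containing any fixed vertex form a subtree. All hold, so the decomposition is valid with width 6 − 1 = 5.

Yes; width 5.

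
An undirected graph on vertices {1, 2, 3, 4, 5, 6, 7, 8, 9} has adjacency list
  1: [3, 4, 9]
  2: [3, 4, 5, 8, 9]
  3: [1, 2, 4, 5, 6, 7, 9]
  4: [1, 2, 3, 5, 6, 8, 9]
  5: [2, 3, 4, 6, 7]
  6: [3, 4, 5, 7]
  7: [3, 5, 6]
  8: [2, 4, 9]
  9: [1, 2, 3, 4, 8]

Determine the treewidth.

A width-3 tree decomposition is:
Bags: B1 = {2, 4, 8, 9}  B2 = {2, 3, 4, 9}  B3 = {1, 3, 4, 9}  B4 = {2, 3, 4, 5}  B5 = {3, 4, 5, 6}  B6 = {3, 5, 6, 7}
Tree: B1–B2, B2–B3, B2–B4, B4–B5, B5–B6
Every bag has size at most 4, so the width is 4 − 1 = 3 and tw(G) ≤ 3. For the lower bound, the 4 vertices {2, 4, 8, 9} are pairwise adjacent, and any tree decomposition puts a clique entirely inside one bag — forcing width ≥ 3. Hence tw(G) = 3 exactly.

3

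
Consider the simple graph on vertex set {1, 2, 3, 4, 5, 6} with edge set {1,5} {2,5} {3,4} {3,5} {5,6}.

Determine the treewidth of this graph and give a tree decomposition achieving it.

Treewidth 1.
One such decomposition:
Bags: B1 = {3, 5}  B2 = {3, 4}  B3 = {2, 5}  B4 = {1, 5}  B5 = {5, 6}
Tree: B1–B2, B1–B3, B1–B4, B3–B5

Every bag has size at most 2, so the width is 2 − 1 = 1 and tw(G) ≤ 1. Since G has at least one edge (e.g. 3–5), it is not an edgeless graph, so tw(G) ≥ 1. Hence tw(G) = 1 exactly.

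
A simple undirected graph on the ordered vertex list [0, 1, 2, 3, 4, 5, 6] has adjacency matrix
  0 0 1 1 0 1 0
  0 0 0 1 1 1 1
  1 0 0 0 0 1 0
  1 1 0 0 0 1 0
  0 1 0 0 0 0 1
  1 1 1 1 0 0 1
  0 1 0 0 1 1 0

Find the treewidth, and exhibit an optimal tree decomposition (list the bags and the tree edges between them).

Each bag holds 3 vertices, so the decomposition has width 2, which upper-bounds the treewidth. For the lower bound, the 3 vertices {1, 4, 6} are pairwise adjacent, and any tree decomposition puts a clique entirely inside one bag — forcing width ≥ 2. The upper and lower bounds meet at 2, so that is the treewidth.

Treewidth 2.
One such decomposition:
Bags: B1 = {1, 4, 6}  B2 = {1, 5, 6}  B3 = {1, 3, 5}  B4 = {0, 3, 5}  B5 = {0, 2, 5}
Tree: B1–B2, B2–B3, B3–B4, B4–B5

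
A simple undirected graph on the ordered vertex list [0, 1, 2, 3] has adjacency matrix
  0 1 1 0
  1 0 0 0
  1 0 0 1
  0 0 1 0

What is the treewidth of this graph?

1

A width-1 tree decomposition is:
Bags: B1 = {2, 3}  B2 = {0, 2}  B3 = {0, 1}
Tree: B1–B2, B2–B3
Each bag holds 2 vertices, so the decomposition has width 1, which upper-bounds the treewidth. G has an edge, so its treewidth is at least 1. Combining the bounds, tw(G) = 1.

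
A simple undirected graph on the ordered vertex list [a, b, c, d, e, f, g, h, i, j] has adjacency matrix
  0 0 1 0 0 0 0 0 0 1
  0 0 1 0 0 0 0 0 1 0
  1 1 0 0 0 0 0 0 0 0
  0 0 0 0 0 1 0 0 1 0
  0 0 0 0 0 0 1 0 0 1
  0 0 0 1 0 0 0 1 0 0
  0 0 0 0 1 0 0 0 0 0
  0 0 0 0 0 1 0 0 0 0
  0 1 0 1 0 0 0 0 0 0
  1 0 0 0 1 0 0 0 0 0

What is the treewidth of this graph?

A width-1 tree decomposition is:
Bags: B1 = {e, g}  B2 = {e, j}  B3 = {a, j}  B4 = {a, c}  B5 = {b, c}  B6 = {b, i}  B7 = {d, i}  B8 = {d, f}  B9 = {f, h}
Tree: B1–B2, B2–B3, B3–B4, B4–B5, B5–B6, B6–B7, B7–B8, B8–B9
The largest bag has 2 vertices, giving width 1; this decomposition certifies tw(G) ≤ 1. G has an edge, so its treewidth is at least 1. Therefore the treewidth is 1.

1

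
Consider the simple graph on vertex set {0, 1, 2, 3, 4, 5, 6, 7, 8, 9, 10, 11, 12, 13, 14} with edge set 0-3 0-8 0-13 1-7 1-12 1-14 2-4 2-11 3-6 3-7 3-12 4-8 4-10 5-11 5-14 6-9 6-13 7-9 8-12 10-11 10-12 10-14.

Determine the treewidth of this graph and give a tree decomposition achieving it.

Every bag has size at most 4, so the width is 4 − 1 = 3 and tw(G) ≤ 3. For the lower bound: the 4 vertex sets {6,9,13}, {7}, {3}, {0,1,8,12} are disjoint, each induces a connected subgraph, and every pair is joined by at least one edge of G. Contracting each set to a single vertex therefore yields K_{4} as a minor, and since treewidth is minor-monotone, tw(G) ≥ tw(K_{4}) = 3. Combining the bounds, tw(G) = 3.

Treewidth 3.
Bags: B1 = {6, 7, 9, 13}  B2 = {3, 6, 7, 13}  B3 = {0, 3, 7, 13}  B4 = {0, 1, 3, 7}  B5 = {0, 1, 3, 12}  B6 = {0, 1, 8, 12}  B7 = {1, 8, 12, 14}  B8 = {8, 10, 12, 14}  B9 = {4, 8, 10, 14}  B10 = {4, 5, 10, 14}  B11 = {4, 5, 10, 11}  B12 = {2, 4, 5, 11}
Tree: B1–B2, B2–B3, B3–B4, B4–B5, B5–B6, B6–B7, B7–B8, B8–B9, B9–B10, B10–B11, B11–B12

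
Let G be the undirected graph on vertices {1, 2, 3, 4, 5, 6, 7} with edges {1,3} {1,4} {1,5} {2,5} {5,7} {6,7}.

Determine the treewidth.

1

A width-1 tree decomposition is:
Bags: B1 = {5, 7}  B2 = {1, 5}  B3 = {2, 5}  B4 = {1, 3}  B5 = {1, 4}  B6 = {6, 7}
Tree: B1–B2, B1–B3, B2–B4, B2–B5, B1–B6
Every bag has size at most 2, so the width is 2 − 1 = 1 and tw(G) ≤ 1. G has an edge, so its treewidth is at least 1. Therefore the treewidth is 1.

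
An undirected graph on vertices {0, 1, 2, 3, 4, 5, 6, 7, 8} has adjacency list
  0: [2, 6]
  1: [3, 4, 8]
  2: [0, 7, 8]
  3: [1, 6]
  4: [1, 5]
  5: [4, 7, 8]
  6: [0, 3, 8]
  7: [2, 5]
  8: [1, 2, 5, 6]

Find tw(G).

3

A width-3 tree decomposition is:
Bags: B1 = {0, 2, 3, 6}  B2 = {2, 3, 6, 8}  B3 = {1, 2, 3, 8}  B4 = {1, 2, 7, 8}  B5 = {1, 5, 7, 8}  B6 = {1, 4, 5, 7}
Tree: B1–B2, B2–B3, B3–B4, B4–B5, B5–B6
Each bag holds 4 vertices, so the decomposition has width 3, which upper-bounds the treewidth. For the lower bound: the 4 vertex sets {0,3,6}, {2}, {8}, {1,4,5,7} are disjoint, each induces a connected subgraph, and every pair is joined by at least one edge of G. Contracting each set to a single vertex therefore yields K_{4} as a minor, and since treewidth is minor-monotone, tw(G) ≥ tw(K_{4}) = 3. The upper and lower bounds meet at 3, so that is the treewidth.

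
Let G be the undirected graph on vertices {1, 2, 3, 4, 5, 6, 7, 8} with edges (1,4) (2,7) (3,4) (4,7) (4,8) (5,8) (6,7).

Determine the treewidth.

A width-1 tree decomposition is:
Bags: B1 = {1, 4}  B2 = {4, 8}  B3 = {4, 7}  B4 = {3, 4}  B5 = {5, 8}  B6 = {2, 7}  B7 = {6, 7}
Tree: B1–B2, B2–B3, B3–B4, B2–B5, B3–B6, B6–B7
The largest bag has 2 vertices, giving width 1; this decomposition certifies tw(G) ≤ 1. Since G has at least one edge (e.g. 4–1), it is not an edgeless graph, so tw(G) ≥ 1. Therefore the treewidth is 1.

1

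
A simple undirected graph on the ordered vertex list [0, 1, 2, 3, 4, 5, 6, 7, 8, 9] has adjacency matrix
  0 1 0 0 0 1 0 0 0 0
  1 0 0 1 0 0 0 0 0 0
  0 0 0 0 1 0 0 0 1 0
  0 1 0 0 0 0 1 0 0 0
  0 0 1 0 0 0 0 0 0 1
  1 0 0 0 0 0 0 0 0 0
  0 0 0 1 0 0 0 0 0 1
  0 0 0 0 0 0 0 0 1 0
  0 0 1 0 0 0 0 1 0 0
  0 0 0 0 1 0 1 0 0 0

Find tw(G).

A width-1 tree decomposition is:
Bags: B1 = {7, 8}  B2 = {2, 8}  B3 = {2, 4}  B4 = {4, 9}  B5 = {6, 9}  B6 = {3, 6}  B7 = {1, 3}  B8 = {0, 1}  B9 = {0, 5}
Tree: B1–B2, B2–B3, B3–B4, B4–B5, B5–B6, B6–B7, B7–B8, B8–B9
Each bag holds 2 vertices, so the decomposition has width 1, which upper-bounds the treewidth. Since G has at least one edge (e.g. 7–8), it is not an edgeless graph, so tw(G) ≥ 1. Combining the bounds, tw(G) = 1.

1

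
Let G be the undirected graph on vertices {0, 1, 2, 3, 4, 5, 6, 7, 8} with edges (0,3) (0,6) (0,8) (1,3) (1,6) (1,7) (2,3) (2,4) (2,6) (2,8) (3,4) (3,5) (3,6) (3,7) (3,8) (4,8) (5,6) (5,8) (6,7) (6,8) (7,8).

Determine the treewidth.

A width-3 tree decomposition is:
Bags: B1 = {3, 6, 7, 8}  B2 = {3, 5, 6, 8}  B3 = {2, 3, 6, 8}  B4 = {0, 3, 6, 8}  B5 = {1, 3, 6, 7}  B6 = {2, 3, 4, 8}
Tree: B1–B2, B2–B3, B1–B4, B1–B5, B3–B6
Each bag holds 4 vertices, so the decomposition has width 3, which upper-bounds the treewidth. For the lower bound, the 4 vertices {2, 3, 4, 8} are pairwise adjacent, and any tree decomposition puts a clique entirely inside one bag — forcing width ≥ 3. Therefore the treewidth is 3.

3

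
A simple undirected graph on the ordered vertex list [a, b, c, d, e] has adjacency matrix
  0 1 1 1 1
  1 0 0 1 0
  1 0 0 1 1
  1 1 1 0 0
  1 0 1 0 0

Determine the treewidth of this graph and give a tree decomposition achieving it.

Treewidth 2.
One such decomposition:
Bags: B1 = {a, b, d}  B2 = {a, c, d}  B3 = {a, c, e}
Tree: B1–B2, B2–B3

Each bag holds 3 vertices, so the decomposition has width 2, which upper-bounds the treewidth. For the lower bound, the 3 vertices {a, c, d} are pairwise adjacent, and any tree decomposition puts a clique entirely inside one bag — forcing width ≥ 2. The upper and lower bounds meet at 2, so that is the treewidth.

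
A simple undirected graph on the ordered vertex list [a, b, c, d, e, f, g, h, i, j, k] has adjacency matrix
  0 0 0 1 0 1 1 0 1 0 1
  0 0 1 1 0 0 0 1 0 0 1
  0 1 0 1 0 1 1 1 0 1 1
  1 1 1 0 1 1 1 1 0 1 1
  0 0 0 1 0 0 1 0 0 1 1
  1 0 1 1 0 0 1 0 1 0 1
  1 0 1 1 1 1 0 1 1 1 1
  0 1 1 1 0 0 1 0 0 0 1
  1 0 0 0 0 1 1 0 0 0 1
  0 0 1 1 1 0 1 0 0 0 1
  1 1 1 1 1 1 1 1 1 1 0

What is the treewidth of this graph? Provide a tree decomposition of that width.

Treewidth 4.
Bags: B1 = {c, d, g, j, k}  B2 = {c, d, f, g, k}  B3 = {a, d, f, g, k}  B4 = {d, e, g, j, k}  B5 = {c, d, g, h, k}  B6 = {a, f, g, i, k}  B7 = {b, c, d, h, k}
Tree: B1–B2, B2–B3, B1–B4, B1–B5, B3–B6, B5–B7

Each bag holds 5 vertices, so the decomposition has width 4, which upper-bounds the treewidth. For the lower bound, the 5 vertices {d, e, g, j, k} are pairwise adjacent, and any tree decomposition puts a clique entirely inside one bag — forcing width ≥ 4. The upper and lower bounds meet at 4, so that is the treewidth.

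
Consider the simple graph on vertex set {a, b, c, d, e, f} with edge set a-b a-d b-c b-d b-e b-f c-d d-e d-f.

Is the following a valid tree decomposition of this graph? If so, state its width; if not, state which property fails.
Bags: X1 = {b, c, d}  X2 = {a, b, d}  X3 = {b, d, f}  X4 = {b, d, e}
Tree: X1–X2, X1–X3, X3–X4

Yes; width 2.

Checking the three conditions: (i) the bags cover all of {a, b, c, d, e, f}; (ii) for each edge, some bag contains both endpoints; (iii) the bags containing any fixed vertex form a subtree. All hold, so the decomposition is valid with width 3 − 1 = 2.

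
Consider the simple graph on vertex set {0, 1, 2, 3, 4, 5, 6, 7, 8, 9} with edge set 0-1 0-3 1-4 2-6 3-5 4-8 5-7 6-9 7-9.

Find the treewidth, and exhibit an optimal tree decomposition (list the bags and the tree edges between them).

Treewidth 1.
One such decomposition:
Bags: B1 = {2, 6}  B2 = {6, 9}  B3 = {7, 9}  B4 = {5, 7}  B5 = {3, 5}  B6 = {0, 3}  B7 = {0, 1}  B8 = {1, 4}  B9 = {4, 8}
Tree: B1–B2, B2–B3, B3–B4, B4–B5, B5–B6, B6–B7, B7–B8, B8–B9

Each bag holds 2 vertices, so the decomposition has width 1, which upper-bounds the treewidth. G has an edge, so its treewidth is at least 1. Hence tw(G) = 1 exactly.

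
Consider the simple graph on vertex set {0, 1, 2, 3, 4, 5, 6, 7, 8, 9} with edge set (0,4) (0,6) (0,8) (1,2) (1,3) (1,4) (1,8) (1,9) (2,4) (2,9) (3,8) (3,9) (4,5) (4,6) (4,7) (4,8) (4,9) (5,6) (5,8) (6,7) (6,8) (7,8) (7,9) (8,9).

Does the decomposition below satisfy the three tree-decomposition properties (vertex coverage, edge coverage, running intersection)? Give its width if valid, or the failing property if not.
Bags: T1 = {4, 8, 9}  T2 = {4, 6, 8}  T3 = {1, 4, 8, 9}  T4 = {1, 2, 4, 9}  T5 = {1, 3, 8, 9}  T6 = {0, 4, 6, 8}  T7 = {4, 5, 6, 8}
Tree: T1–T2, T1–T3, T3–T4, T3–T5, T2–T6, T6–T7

No — vertex 7 appears in no bag.

A tree decomposition must satisfy three properties: every vertex lies in some bag; for every edge, both endpoints lie together in some bag; and for every vertex, the bags containing it form a connected subtree. Here vertex 7 appears in no bag, so the decomposition is invalid.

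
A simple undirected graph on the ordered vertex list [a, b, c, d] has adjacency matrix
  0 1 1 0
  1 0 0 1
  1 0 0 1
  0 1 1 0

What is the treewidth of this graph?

A width-2 tree decomposition is:
Bags: B1 = {a, c, d}  B2 = {a, b, d}
Tree: B1–B2
Each bag holds 3 vertices, so the decomposition has width 2, which upper-bounds the treewidth. For the lower bound, G contains the cycle a–c–d–b–a, so G is not a forest; only forests have treewidth ≤ 1, hence tw(G) ≥ 2. Therefore the treewidth is 2.

2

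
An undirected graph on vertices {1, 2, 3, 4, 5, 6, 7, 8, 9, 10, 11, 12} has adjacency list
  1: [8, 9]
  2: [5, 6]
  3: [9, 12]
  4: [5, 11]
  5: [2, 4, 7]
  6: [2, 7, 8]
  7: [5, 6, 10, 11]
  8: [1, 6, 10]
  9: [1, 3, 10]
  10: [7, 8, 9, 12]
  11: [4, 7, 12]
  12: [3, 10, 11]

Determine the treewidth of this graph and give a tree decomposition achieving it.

Treewidth 3.
Bags: B1 = {2, 4, 5, 11}  B2 = {2, 5, 7, 11}  B3 = {2, 6, 7, 11}  B4 = {6, 7, 11, 12}  B5 = {6, 7, 10, 12}  B6 = {6, 8, 10, 12}  B7 = {3, 8, 10, 12}  B8 = {3, 8, 9, 10}  B9 = {1, 3, 8, 9}
Tree: B1–B2, B2–B3, B3–B4, B4–B5, B5–B6, B6–B7, B7–B8, B8–B9

Each bag holds 4 vertices, so the decomposition has width 3, which upper-bounds the treewidth. For the lower bound: the 4 vertex sets {2,4,5}, {11}, {7}, {6,8,10,12} are disjoint, each induces a connected subgraph, and every pair is joined by at least one edge of G. Contracting each set to a single vertex therefore yields K_{4} as a minor, and since treewidth is minor-monotone, tw(G) ≥ tw(K_{4}) = 3. The upper and lower bounds meet at 3, so that is the treewidth.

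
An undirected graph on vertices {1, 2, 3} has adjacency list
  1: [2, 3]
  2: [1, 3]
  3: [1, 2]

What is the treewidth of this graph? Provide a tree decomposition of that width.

With just one bag of size 3, the width is 3 − 1 = 2, so tw(G) ≤ 2. For the lower bound, the 3 vertices {1, 2, 3} are pairwise adjacent, and any tree decomposition puts a clique entirely inside one bag — forcing width ≥ 2. The upper and lower bounds meet at 2, so that is the treewidth.

Treewidth 2.
One optimal decomposition is:
Bags: B1 = {1, 2, 3}
Tree: (single bag)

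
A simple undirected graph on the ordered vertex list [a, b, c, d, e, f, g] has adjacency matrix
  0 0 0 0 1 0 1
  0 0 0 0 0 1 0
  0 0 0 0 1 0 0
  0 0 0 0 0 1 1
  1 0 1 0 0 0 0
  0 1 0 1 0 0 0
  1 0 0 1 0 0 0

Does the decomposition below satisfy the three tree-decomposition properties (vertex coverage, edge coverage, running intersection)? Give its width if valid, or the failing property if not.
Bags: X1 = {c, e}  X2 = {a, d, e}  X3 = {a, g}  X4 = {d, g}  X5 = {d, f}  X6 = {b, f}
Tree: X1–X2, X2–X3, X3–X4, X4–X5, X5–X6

A tree decomposition must satisfy three properties: every vertex lies in some bag; for every edge, both endpoints lie together in some bag; and for every vertex, the bags containing it form a connected subtree. Here bags containing vertex d are not connected in the tree, so the decomposition is invalid.

No — bags containing vertex d are not connected in the tree.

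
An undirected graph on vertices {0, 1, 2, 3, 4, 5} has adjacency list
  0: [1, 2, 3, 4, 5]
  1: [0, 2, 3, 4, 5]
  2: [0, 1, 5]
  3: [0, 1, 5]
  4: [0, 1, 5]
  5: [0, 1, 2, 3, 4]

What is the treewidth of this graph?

A width-3 tree decomposition is:
Bags: B1 = {0, 1, 4, 5}  B2 = {0, 1, 2, 5}  B3 = {0, 1, 3, 5}
Tree: B1–B2, B2–B3
Every bag has size at most 4, so the width is 4 − 1 = 3 and tw(G) ≤ 3. For the lower bound, the 4 vertices {0, 1, 2, 5} are pairwise adjacent, and any tree decomposition puts a clique entirely inside one bag — forcing width ≥ 3. The upper and lower bounds meet at 3, so that is the treewidth.

3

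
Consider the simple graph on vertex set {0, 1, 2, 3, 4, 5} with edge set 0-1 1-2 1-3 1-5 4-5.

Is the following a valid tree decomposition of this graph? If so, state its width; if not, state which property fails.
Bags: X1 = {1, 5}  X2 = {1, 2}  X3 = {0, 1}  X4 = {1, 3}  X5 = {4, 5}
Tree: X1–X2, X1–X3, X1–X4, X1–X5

Yes; width 1.

Vertex coverage: the bags together contain {0, 1, 2, 3, 4, 5}, the full vertex set. Edge coverage: each edge of G has both endpoints in at least one bag. Running intersection: for every vertex, the bags containing it form a connected subtree. All three properties hold, so this is a valid tree decomposition of width max|bag| − 1 = 1, and hence tw(G) ≤ 1.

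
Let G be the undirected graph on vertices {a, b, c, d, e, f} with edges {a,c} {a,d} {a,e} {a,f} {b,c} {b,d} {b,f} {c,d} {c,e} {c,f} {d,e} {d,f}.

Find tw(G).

3

A width-3 tree decomposition is:
Bags: B1 = {a, c, d, e}  B2 = {a, c, d, f}  B3 = {b, c, d, f}
Tree: B1–B2, B2–B3
Each bag holds 4 vertices, so the decomposition has width 3, which upper-bounds the treewidth. For the lower bound, the 4 vertices {a, c, d, e} are pairwise adjacent, and any tree decomposition puts a clique entirely inside one bag — forcing width ≥ 3. Combining the bounds, tw(G) = 3.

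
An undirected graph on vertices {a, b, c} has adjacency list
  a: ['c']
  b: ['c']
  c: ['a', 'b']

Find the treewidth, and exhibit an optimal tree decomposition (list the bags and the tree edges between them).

Each bag holds 2 vertices, so the decomposition has width 1, which upper-bounds the treewidth. Since G has at least one edge (e.g. c–b), it is not an edgeless graph, so tw(G) ≥ 1. Combining the bounds, tw(G) = 1.

Treewidth 1.
One optimal decomposition is:
Bags: B1 = {b, c}  B2 = {a, c}
Tree: B1–B2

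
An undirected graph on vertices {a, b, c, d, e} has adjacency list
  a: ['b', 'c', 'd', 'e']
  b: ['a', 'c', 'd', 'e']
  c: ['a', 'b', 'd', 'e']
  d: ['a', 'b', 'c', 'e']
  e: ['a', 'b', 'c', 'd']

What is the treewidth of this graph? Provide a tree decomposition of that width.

A single bag containing all 5 vertices is trivially a valid decomposition of width 4. On the other hand G contains the 5-clique {a, b, c, d, e}. A clique must lie in a single bag of any decomposition, so no decomposition can have width below 4. Therefore the treewidth is 4.

Treewidth 4.
Bags: B1 = {a, b, c, d, e}
Tree: (single bag)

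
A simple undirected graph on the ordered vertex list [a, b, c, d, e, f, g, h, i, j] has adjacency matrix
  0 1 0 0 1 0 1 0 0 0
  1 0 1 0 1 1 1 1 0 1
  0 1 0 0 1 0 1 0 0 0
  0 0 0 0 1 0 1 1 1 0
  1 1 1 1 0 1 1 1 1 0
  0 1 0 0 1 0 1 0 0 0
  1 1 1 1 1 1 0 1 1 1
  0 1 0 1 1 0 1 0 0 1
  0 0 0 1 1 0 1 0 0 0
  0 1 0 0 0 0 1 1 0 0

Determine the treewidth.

3

A width-3 tree decomposition is:
Bags: B1 = {d, e, g, h}  B2 = {d, e, g, i}  B3 = {b, e, g, h}  B4 = {b, c, e, g}  B5 = {b, e, f, g}  B6 = {a, b, e, g}  B7 = {b, g, h, j}
Tree: B1–B2, B1–B3, B3–B4, B3–B5, B3–B6, B3–B7
The largest bag has 4 vertices, giving width 3; this decomposition certifies tw(G) ≤ 3. For the lower bound, the 4 vertices {b, g, h, j} are pairwise adjacent, and any tree decomposition puts a clique entirely inside one bag — forcing width ≥ 3. Combining the bounds, tw(G) = 3.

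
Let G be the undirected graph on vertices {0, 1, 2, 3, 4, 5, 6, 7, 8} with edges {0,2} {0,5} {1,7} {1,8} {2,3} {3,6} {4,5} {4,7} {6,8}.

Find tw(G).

2

A width-2 tree decomposition is:
Bags: B1 = {4, 5, 7}  B2 = {1, 5, 7}  B3 = {1, 5, 8}  B4 = {5, 6, 8}  B5 = {3, 5, 6}  B6 = {2, 3, 5}  B7 = {0, 2, 5}
Tree: B1–B2, B2–B3, B3–B4, B4–B5, B5–B6, B6–B7
Every bag has size at most 3, so the width is 3 − 1 = 2 and tw(G) ≤ 2. For the lower bound, G contains the cycle 5–4–7–1–8–6–3–2–0–5, so G is not a forest; only forests have treewidth ≤ 1, hence tw(G) ≥ 2. Combining the bounds, tw(G) = 2.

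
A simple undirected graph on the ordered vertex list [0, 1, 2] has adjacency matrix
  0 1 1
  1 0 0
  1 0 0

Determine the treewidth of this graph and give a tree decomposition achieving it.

Treewidth 1.
One such decomposition:
Bags: B1 = {0, 2}  B2 = {0, 1}
Tree: B1–B2

Every bag has size at most 2, so the width is 2 − 1 = 1 and tw(G) ≤ 1. Any graph with an edge has treewidth ≥ 1, and G has the edge 0–2. Hence tw(G) = 1 exactly.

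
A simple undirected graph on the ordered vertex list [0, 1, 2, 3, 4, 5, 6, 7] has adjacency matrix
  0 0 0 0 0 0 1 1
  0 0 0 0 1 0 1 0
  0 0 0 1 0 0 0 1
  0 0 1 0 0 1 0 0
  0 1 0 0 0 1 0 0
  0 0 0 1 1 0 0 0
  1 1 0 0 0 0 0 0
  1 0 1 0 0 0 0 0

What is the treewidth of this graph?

2

A width-2 tree decomposition is:
Bags: B1 = {0, 6, 7}  B2 = {1, 6, 7}  B3 = {1, 4, 7}  B4 = {4, 5, 7}  B5 = {3, 5, 7}  B6 = {2, 3, 7}
Tree: B1–B2, B2–B3, B3–B4, B4–B5, B5–B6
The largest bag has 3 vertices, giving width 2; this decomposition certifies tw(G) ≤ 2. For the lower bound, G contains the cycle 7–0–6–1–4–5–3–2–7, so G is not a forest; only forests have treewidth ≤ 1, hence tw(G) ≥ 2. The upper and lower bounds meet at 2, so that is the treewidth.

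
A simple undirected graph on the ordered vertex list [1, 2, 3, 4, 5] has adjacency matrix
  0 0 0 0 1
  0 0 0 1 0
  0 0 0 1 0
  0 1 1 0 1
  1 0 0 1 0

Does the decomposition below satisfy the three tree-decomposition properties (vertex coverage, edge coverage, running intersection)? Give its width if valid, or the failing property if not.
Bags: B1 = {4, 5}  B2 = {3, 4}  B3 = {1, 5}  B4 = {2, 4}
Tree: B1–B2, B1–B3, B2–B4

Checking the three conditions: (i) the bags cover all of {1, 2, 3, 4, 5}; (ii) for each edge, some bag contains both endpoints; (iii) the bags containing any fixed vertex form a subtree. All hold, so the decomposition is valid with width 2 − 1 = 1.

Yes; width 1.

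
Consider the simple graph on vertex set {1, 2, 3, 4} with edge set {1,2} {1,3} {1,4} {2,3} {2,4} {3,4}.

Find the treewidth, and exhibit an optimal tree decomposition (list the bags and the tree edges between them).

Treewidth 3.
Bags: B1 = {1, 2, 3, 4}
Tree: (single bag)

With just one bag of size 4, the width is 4 − 1 = 3, so tw(G) ≤ 3. On the other hand G contains the 4-clique {1, 2, 3, 4}. A clique must lie in a single bag of any decomposition, so no decomposition can have width below 3. Combining the bounds, tw(G) = 3.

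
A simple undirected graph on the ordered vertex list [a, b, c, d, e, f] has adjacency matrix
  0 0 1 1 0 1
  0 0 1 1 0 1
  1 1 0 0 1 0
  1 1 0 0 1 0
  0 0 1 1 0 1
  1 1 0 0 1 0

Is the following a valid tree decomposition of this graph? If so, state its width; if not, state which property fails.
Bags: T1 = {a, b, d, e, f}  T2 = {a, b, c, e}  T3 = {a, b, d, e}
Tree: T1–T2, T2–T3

No — bags containing vertex d are not connected in the tree.

A tree decomposition must satisfy three properties: every vertex lies in some bag; for every edge, both endpoints lie together in some bag; and for every vertex, the bags containing it form a connected subtree. Here bags containing vertex d are not connected in the tree, so the decomposition is invalid.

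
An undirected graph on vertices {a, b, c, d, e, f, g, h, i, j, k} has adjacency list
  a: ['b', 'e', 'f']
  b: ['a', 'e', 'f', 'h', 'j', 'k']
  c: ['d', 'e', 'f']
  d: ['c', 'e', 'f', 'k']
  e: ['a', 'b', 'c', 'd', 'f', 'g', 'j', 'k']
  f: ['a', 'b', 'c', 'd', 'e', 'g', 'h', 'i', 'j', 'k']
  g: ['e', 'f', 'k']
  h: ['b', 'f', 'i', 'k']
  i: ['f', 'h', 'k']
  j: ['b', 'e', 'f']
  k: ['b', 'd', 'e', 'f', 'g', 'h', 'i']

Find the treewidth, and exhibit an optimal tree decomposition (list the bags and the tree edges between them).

Each bag holds 4 vertices, so the decomposition has width 3, which upper-bounds the treewidth. For the lower bound, the 4 vertices {b, e, f, j} are pairwise adjacent, and any tree decomposition puts a clique entirely inside one bag — forcing width ≥ 3. Hence tw(G) = 3 exactly.

Treewidth 3.
Bags: B1 = {b, f, h, k}  B2 = {f, h, i, k}  B3 = {b, e, f, k}  B4 = {b, e, f, j}  B5 = {e, f, g, k}  B6 = {d, e, f, k}  B7 = {c, d, e, f}  B8 = {a, b, e, f}
Tree: B1–B2, B1–B3, B3–B4, B3–B5, B5–B6, B6–B7, B4–B8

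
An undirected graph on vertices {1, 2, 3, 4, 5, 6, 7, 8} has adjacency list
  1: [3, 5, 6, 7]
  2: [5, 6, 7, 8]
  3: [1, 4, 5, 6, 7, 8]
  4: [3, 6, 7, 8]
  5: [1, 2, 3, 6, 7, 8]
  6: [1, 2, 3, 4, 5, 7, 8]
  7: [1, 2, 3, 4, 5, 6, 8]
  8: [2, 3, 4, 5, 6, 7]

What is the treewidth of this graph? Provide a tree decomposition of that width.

Treewidth 4.
One optimal decomposition is:
Bags: B1 = {3, 5, 6, 7, 8}  B2 = {3, 4, 6, 7, 8}  B3 = {1, 3, 5, 6, 7}  B4 = {2, 5, 6, 7, 8}
Tree: B1–B2, B1–B3, B1–B4

The largest bag has 5 vertices, giving width 4; this decomposition certifies tw(G) ≤ 4. On the other hand G contains the 5-clique {2, 5, 6, 7, 8}. A clique must lie in a single bag of any decomposition, so no decomposition can have width below 4. Therefore the treewidth is 4.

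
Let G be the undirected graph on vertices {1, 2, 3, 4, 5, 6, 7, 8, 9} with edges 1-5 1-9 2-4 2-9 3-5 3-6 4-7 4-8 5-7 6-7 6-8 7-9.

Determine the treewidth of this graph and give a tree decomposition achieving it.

Every bag has size at most 4, so the width is 4 − 1 = 3 and tw(G) ≤ 3. For the lower bound: the 4 vertex sets {1,2,9}, {4}, {7}, {3,5,6,8} are disjoint, each induces a connected subgraph, and every pair is joined by at least one edge of G. Contracting each set to a single vertex therefore yields K_{4} as a minor, and since treewidth is minor-monotone, tw(G) ≥ tw(K_{4}) = 3. Combining the bounds, tw(G) = 3.

Treewidth 3.
One optimal decomposition is:
Bags: B1 = {1, 2, 4, 9}  B2 = {1, 4, 7, 9}  B3 = {1, 4, 5, 7}  B4 = {4, 5, 7, 8}  B5 = {5, 6, 7, 8}  B6 = {3, 5, 6, 8}
Tree: B1–B2, B2–B3, B3–B4, B4–B5, B5–B6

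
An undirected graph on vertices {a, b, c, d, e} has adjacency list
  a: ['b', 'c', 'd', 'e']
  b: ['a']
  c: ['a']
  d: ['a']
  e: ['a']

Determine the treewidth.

1

A width-1 tree decomposition is:
Bags: B1 = {a, e}  B2 = {a, b}  B3 = {a, d}  B4 = {a, c}
Tree: B1–B2, B2–B3, B1–B4
Each bag holds 2 vertices, so the decomposition has width 1, which upper-bounds the treewidth. Any graph with an edge has treewidth ≥ 1, and G has the edge e–a. Therefore the treewidth is 1.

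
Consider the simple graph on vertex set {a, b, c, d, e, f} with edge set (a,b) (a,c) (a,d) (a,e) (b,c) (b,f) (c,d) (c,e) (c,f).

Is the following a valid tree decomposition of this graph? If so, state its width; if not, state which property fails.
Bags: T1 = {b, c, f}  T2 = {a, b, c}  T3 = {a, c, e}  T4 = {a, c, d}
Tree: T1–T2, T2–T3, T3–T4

Yes; width 2.

Checking the three conditions: (i) the bags cover all of {a, b, c, d, e, f}; (ii) for each edge, some bag contains both endpoints; (iii) the bags containing any fixed vertex form a subtree. All hold, so the decomposition is valid with width 3 − 1 = 2.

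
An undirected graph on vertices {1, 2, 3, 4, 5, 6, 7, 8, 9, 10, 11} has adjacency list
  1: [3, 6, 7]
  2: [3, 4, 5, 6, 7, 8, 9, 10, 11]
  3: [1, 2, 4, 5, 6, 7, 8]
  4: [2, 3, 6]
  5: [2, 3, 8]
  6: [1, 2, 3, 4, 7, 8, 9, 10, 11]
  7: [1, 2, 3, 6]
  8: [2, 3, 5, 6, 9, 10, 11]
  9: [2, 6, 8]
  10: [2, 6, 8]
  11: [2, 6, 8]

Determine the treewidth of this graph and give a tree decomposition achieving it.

Every bag has size at most 4, so the width is 4 − 1 = 3 and tw(G) ≤ 3. On the other hand G contains the 4-clique {1, 3, 6, 7}. A clique must lie in a single bag of any decomposition, so no decomposition can have width below 3. Combining the bounds, tw(G) = 3.

Treewidth 3.
One optimal decomposition is:
Bags: B1 = {2, 6, 8, 10}  B2 = {2, 3, 6, 8}  B3 = {2, 6, 8, 9}  B4 = {2, 3, 5, 8}  B5 = {2, 3, 4, 6}  B6 = {2, 3, 6, 7}  B7 = {1, 3, 6, 7}  B8 = {2, 6, 8, 11}
Tree: B1–B2, B2–B3, B2–B4, B2–B5, B5–B6, B6–B7, B1–B8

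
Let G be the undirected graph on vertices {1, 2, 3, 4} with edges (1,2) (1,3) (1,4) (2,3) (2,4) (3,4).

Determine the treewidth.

A width-3 tree decomposition is:
Bags: B1 = {1, 2, 3, 4}
Tree: (single bag)
A single bag containing all 4 vertices is trivially a valid decomposition of width 3. For the lower bound, the 4 vertices {1, 2, 3, 4} are pairwise adjacent, and any tree decomposition puts a clique entirely inside one bag — forcing width ≥ 3. Combining the bounds, tw(G) = 3.

3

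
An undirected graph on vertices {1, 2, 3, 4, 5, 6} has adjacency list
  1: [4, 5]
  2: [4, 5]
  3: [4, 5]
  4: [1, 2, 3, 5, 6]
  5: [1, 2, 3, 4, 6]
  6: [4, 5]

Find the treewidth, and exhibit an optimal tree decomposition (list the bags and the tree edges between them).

Each bag holds 3 vertices, so the decomposition has width 2, which upper-bounds the treewidth. For the lower bound, the 3 vertices {1, 4, 5} are pairwise adjacent, and any tree decomposition puts a clique entirely inside one bag — forcing width ≥ 2. The upper and lower bounds meet at 2, so that is the treewidth.

Treewidth 2.
One optimal decomposition is:
Bags: B1 = {1, 4, 5}  B2 = {3, 4, 5}  B3 = {4, 5, 6}  B4 = {2, 4, 5}
Tree: B1–B2, B1–B3, B2–B4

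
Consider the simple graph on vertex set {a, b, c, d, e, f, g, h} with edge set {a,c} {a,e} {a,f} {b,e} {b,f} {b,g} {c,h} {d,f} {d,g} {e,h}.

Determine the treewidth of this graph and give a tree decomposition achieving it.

The largest bag has 3 vertices, giving width 2; this decomposition certifies tw(G) ≤ 2. Since d–g–b–f–d is a cycle in G, G is not acyclic. Forests are exactly the graphs of treewidth ≤ 1, so tw(G) ≥ 2. Combining the bounds, tw(G) = 2.

Treewidth 2.
One such decomposition:
Bags: B1 = {d, f, g}  B2 = {b, f, g}  B3 = {a, b, f}  B4 = {a, b, e}  B5 = {a, c, e}  B6 = {c, e, h}
Tree: B1–B2, B2–B3, B3–B4, B4–B5, B5–B6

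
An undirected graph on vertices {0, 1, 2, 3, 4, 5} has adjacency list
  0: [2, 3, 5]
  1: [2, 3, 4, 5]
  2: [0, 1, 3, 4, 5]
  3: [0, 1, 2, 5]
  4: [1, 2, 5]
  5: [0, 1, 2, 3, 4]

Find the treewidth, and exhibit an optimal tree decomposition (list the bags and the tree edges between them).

Each bag holds 4 vertices, so the decomposition has width 3, which upper-bounds the treewidth. On the other hand G contains the 4-clique {0, 2, 3, 5}. A clique must lie in a single bag of any decomposition, so no decomposition can have width below 3. Combining the bounds, tw(G) = 3.

Treewidth 3.
One optimal decomposition is:
Bags: B1 = {0, 2, 3, 5}  B2 = {1, 2, 3, 5}  B3 = {1, 2, 4, 5}
Tree: B1–B2, B2–B3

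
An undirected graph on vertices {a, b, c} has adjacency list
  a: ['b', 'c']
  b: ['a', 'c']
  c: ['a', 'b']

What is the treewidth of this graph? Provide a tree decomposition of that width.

Treewidth 2.
Bags: B1 = {a, b, c}
Tree: (single bag)

With just one bag of size 3, the width is 3 − 1 = 2, so tw(G) ≤ 2. For the lower bound, the 3 vertices {a, b, c} are pairwise adjacent, and any tree decomposition puts a clique entirely inside one bag — forcing width ≥ 2. Combining the bounds, tw(G) = 2.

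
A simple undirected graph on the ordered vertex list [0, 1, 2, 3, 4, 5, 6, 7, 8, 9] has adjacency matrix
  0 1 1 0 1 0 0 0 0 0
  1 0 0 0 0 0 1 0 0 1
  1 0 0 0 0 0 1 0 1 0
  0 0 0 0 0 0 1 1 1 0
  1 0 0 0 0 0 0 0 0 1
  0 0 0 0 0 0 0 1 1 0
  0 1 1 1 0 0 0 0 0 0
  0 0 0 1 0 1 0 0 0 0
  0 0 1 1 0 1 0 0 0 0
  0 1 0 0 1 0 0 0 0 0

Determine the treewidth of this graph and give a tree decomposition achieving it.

Every bag has size at most 3, so the width is 3 − 1 = 2 and tw(G) ≤ 2. For the lower bound, G contains the cycle 4–9–1–0–4, so G is not a forest; only forests have treewidth ≤ 1, hence tw(G) ≥ 2. The upper and lower bounds meet at 2, so that is the treewidth.

Treewidth 2.
Bags: B1 = {0, 4, 9}  B2 = {0, 1, 9}  B3 = {0, 1, 2}  B4 = {1, 2, 6}  B5 = {2, 6, 8}  B6 = {3, 6, 8}  B7 = {3, 5, 8}  B8 = {3, 5, 7}
Tree: B1–B2, B2–B3, B3–B4, B4–B5, B5–B6, B6–B7, B7–B8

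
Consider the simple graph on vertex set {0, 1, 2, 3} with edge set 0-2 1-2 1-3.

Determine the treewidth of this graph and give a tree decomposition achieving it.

The largest bag has 2 vertices, giving width 1; this decomposition certifies tw(G) ≤ 1. Any graph with an edge has treewidth ≥ 1, and G has the edge 3–1. The upper and lower bounds meet at 1, so that is the treewidth.

Treewidth 1.
Bags: B1 = {1, 3}  B2 = {1, 2}  B3 = {0, 2}
Tree: B1–B2, B2–B3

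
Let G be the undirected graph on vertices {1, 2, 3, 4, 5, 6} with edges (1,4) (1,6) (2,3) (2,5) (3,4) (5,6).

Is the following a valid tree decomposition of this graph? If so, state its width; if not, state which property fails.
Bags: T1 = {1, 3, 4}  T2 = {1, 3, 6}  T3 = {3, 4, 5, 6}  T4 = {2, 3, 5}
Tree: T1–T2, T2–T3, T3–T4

A tree decomposition must satisfy three properties: every vertex lies in some bag; for every edge, both endpoints lie together in some bag; and for every vertex, the bags containing it form a connected subtree. Here bags containing vertex 4 are not connected in the tree, so the decomposition is invalid.

No — bags containing vertex 4 are not connected in the tree.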